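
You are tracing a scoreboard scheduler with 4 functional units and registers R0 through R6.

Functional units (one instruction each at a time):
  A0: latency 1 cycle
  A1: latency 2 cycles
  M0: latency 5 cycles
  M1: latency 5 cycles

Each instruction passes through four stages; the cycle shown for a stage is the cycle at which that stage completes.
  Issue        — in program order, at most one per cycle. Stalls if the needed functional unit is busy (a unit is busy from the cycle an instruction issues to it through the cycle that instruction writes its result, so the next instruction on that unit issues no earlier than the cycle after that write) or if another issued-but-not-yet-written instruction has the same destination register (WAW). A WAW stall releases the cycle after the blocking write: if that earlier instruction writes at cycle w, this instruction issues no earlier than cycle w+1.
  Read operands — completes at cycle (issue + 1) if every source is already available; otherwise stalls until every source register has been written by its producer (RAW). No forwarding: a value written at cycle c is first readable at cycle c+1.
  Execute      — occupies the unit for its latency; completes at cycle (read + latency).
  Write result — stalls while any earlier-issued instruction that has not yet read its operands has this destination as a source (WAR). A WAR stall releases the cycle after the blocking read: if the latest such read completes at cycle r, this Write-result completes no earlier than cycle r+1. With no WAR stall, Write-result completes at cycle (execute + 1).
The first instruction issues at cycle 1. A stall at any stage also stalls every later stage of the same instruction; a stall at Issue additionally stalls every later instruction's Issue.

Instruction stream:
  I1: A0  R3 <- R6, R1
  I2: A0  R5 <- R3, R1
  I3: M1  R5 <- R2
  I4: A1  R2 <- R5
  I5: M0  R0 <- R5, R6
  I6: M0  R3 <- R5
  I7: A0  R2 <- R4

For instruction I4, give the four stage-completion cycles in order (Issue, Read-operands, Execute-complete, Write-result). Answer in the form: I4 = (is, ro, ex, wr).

I4 = (10, 17, 19, 20)

  I1 | 1 | 2 | 3 | 4
  I2 | 5 | 6 | 7 | 8   struct: A0 busy until I1 writes@4
  I3 | 9 | 10 | 15 | 16   WAW R5: wait I2 write@8
  I4 | 10 | 17 | 19 | 20   RAW R5: wait I3 write@16
  I5 | 11 | 17 | 22 | 23   RAW R5: wait I3 write@16
  I6 | 24 | 25 | 30 | 31   struct: M0 busy until I5 writes@23
  I7 | 25 | 26 | 27 | 28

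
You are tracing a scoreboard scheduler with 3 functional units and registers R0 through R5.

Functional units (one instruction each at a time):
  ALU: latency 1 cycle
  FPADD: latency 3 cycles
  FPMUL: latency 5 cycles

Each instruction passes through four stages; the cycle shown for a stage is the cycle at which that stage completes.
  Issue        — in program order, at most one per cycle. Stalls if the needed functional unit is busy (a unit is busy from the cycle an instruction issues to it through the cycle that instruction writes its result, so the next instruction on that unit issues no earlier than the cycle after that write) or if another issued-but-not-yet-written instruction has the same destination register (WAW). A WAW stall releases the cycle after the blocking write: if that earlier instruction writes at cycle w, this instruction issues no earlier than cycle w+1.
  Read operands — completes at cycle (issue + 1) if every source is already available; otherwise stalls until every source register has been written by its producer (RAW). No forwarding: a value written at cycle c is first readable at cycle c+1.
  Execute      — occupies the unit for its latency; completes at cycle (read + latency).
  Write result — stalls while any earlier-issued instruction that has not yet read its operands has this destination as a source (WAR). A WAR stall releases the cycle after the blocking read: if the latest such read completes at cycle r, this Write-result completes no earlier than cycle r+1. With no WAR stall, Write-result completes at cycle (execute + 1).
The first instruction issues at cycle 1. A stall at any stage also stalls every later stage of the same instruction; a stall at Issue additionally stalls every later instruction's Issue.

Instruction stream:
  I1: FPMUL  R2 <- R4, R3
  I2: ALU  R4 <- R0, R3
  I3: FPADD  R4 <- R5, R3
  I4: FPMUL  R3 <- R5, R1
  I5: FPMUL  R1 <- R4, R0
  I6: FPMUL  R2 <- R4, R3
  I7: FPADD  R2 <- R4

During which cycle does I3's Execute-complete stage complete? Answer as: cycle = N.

t=1  I1 dispatched to FPMUL
t=2  I1 operands ready | I2 dispatched to ALU
t=3  I2 operands ready
t=4  I2 complete
t=5  R4←I2
t=6  I3 dispatched to FPADD
t=7  I1 complete | I3 operands ready
t=8  R2←I1
t=9  I4 dispatched to FPMUL
t=10  I3 complete | I4 operands ready
t=11  R4←I3
t=15  I4 complete
t=16  R3←I4
t=17  I5 dispatched to FPMUL
t=18  I5 operands ready
t=23  I5 complete
t=24  R1←I5
t=25  I6 dispatched to FPMUL
t=26  I6 operands ready
t=31  I6 complete
t=32  R2←I6
t=33  I7 dispatched to FPADD
t=34  I7 operands ready
t=37  I7 complete
t=38  R2←I7

cycle = 10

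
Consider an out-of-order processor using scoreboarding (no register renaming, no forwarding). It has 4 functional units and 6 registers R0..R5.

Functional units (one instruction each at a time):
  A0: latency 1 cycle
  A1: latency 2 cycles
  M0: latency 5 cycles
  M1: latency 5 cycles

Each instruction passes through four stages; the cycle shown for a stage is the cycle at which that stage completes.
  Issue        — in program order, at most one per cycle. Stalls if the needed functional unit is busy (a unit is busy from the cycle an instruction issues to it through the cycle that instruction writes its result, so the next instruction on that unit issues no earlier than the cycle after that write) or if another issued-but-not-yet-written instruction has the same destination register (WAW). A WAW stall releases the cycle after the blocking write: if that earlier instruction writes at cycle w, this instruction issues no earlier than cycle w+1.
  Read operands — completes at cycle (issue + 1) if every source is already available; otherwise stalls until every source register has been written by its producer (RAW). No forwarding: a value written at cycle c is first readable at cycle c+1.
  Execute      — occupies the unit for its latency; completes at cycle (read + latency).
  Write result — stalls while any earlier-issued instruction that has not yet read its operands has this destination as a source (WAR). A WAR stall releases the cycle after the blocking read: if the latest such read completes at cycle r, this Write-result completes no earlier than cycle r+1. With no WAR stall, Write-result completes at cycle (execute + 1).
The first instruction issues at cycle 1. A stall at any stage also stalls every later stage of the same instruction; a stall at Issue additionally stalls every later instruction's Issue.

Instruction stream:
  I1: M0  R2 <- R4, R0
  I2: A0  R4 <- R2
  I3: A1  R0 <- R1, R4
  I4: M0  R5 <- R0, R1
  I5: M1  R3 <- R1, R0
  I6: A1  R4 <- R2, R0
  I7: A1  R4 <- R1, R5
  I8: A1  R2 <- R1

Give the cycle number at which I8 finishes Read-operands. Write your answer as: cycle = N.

t=1  I1 issues→M0
t=2  I1 reads, I2 issues→A0
t=3  I3 issues→A1
t=7  I1 exec-done
t=8  I1 writes R2
t=9  I2 reads, I4 issues→M0
t=10  I2 exec-done, I5 issues→M1
t=11  I2 writes R4
t=12  I3 reads
t=14  I3 exec-done
t=15  I3 writes R0
t=16  I4 reads, I5 reads, I6 issues→A1
t=17  I6 reads
t=19  I6 exec-done
t=20  I6 writes R4
t=21  I4 exec-done, I5 exec-done, I7 issues→A1
t=22  I4 writes R5, I5 writes R3
t=23  I7 reads
t=25  I7 exec-done
t=26  I7 writes R4
t=27  I8 issues→A1
t=28  I8 reads
t=30  I8 exec-done
t=31  I8 writes R2

cycle = 28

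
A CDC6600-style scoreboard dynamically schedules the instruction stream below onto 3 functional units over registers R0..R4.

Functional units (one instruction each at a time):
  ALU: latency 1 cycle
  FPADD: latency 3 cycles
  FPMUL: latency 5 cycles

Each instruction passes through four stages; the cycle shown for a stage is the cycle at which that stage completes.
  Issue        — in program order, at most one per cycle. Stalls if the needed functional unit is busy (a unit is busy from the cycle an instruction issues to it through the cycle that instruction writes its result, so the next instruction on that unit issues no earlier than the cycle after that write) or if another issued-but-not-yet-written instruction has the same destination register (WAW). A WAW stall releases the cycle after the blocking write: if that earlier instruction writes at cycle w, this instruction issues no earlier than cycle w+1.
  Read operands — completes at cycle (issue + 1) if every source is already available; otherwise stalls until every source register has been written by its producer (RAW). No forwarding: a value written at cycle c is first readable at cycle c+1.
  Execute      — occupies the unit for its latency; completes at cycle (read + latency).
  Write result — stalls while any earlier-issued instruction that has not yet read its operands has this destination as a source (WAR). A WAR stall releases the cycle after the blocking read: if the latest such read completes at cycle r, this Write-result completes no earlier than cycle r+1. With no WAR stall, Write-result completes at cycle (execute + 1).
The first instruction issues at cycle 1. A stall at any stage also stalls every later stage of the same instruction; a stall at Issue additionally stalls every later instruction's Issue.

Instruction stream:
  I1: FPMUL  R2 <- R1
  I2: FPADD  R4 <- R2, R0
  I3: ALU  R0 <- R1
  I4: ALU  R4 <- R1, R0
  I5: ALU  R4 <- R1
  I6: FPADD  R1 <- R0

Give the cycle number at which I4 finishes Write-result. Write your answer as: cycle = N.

cycle = 17

  I1 | 1 | 2 | 7 | 8
  I2 | 2 | 9 | 12 | 13   RAW R2: wait I1 write@8
  I3 | 3 | 4 | 5 | 10   WAR R0: wait I2 read@9
  I4 | 14 | 15 | 16 | 17   WAW R4: wait I2 write@13
  I5 | 18 | 19 | 20 | 21   struct: ALU busy until I4 writes@17
  I6 | 19 | 20 | 23 | 24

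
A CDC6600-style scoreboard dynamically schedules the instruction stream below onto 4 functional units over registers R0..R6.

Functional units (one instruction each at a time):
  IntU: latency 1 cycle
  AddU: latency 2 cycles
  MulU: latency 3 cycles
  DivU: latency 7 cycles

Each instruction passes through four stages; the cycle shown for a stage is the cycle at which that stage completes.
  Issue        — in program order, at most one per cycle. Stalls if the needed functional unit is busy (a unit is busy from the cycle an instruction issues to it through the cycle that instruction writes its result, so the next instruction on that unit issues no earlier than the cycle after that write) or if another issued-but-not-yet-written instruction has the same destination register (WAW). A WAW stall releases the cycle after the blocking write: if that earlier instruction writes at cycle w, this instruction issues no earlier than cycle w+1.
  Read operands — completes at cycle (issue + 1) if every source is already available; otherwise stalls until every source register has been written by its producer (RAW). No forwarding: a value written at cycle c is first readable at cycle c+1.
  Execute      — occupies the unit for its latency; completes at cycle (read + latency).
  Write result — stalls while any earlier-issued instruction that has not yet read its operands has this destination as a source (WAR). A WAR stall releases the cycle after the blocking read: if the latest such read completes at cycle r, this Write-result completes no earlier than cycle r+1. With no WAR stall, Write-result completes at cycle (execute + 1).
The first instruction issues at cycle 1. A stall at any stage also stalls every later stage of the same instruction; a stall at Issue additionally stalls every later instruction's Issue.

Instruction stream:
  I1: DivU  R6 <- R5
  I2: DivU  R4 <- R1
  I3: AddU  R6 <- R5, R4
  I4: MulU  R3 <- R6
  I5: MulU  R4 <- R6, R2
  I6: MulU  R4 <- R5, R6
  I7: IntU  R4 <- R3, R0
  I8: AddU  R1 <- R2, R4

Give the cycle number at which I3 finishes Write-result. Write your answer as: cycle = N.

cycle = 24

t=1  I1 issues→DivU
t=2  I1 reads
t=9  I1 exec-done
t=10  I1 writes R6
t=11  I2 issues→DivU
t=12  I2 reads | I3 issues→AddU
t=13  I4 issues→MulU
t=19  I2 exec-done
t=20  I2 writes R4
t=21  I3 reads
t=23  I3 exec-done
t=24  I3 writes R6
t=25  I4 reads
t=28  I4 exec-done
t=29  I4 writes R3
t=30  I5 issues→MulU
t=31  I5 reads
t=34  I5 exec-done
t=35  I5 writes R4
t=36  I6 issues→MulU
t=37  I6 reads
t=40  I6 exec-done
t=41  I6 writes R4
t=42  I7 issues→IntU
t=43  I7 reads | I8 issues→AddU
t=44  I7 exec-done
t=45  I7 writes R4
t=46  I8 reads
t=48  I8 exec-done
t=49  I8 writes R1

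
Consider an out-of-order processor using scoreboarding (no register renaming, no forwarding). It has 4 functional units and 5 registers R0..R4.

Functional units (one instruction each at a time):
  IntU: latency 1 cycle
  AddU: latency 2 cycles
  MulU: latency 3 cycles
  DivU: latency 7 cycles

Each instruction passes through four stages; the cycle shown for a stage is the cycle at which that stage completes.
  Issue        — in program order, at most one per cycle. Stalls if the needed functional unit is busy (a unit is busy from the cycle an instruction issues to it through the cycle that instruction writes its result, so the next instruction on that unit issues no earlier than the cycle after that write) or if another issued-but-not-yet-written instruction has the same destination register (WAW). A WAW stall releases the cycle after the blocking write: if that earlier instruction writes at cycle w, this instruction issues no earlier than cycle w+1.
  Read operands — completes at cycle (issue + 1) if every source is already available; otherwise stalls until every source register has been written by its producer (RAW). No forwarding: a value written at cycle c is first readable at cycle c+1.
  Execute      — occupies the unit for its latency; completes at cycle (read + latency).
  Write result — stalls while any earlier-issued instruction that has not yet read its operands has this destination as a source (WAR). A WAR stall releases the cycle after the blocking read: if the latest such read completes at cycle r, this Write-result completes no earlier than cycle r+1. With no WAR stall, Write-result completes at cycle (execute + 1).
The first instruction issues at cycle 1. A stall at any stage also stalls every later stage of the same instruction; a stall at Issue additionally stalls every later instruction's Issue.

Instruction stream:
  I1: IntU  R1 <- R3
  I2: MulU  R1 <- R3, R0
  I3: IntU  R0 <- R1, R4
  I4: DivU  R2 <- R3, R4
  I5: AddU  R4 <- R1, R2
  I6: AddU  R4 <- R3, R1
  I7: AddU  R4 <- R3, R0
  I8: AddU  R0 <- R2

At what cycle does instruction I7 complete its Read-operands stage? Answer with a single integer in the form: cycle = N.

cycle = 27

[1] I1 issues→IntU
[2] I1 reads
[3] I1 exec-done
[4] I1 writes R1
[5] I2 issues→MulU
[6] I2 reads | I3 issues→IntU
[7] I4 issues→DivU
[8] I4 reads | I5 issues→AddU
[9] I2 exec-done
[10] I2 writes R1
[11] I3 reads
[12] I3 exec-done
[13] I3 writes R0
[15] I4 exec-done
[16] I4 writes R2
[17] I5 reads
[19] I5 exec-done
[20] I5 writes R4
[21] I6 issues→AddU
[22] I6 reads
[24] I6 exec-done
[25] I6 writes R4
[26] I7 issues→AddU
[27] I7 reads
[29] I7 exec-done
[30] I7 writes R4
[31] I8 issues→AddU
[32] I8 reads
[34] I8 exec-done
[35] I8 writes R0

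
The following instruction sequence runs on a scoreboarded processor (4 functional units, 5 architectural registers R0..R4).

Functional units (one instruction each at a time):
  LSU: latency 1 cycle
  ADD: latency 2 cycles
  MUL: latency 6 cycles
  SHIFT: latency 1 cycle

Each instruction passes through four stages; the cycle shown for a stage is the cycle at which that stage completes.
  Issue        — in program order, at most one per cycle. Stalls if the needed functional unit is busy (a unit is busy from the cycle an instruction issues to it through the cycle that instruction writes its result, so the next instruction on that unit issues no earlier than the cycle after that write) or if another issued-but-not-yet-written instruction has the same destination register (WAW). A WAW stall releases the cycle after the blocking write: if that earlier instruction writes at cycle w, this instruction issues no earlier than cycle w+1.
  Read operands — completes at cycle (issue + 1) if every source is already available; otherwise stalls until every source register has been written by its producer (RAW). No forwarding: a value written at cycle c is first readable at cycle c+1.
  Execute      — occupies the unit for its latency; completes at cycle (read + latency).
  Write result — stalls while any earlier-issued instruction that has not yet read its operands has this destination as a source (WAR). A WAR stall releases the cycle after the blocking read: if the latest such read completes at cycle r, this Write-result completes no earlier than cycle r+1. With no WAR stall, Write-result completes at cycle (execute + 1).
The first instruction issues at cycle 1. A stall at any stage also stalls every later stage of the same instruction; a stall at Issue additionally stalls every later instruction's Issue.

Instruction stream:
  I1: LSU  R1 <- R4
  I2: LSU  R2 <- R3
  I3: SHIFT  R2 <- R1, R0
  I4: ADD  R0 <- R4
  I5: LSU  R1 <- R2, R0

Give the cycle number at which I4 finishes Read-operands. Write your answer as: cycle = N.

cycle = 11

I1 -> (1, 2, 3, 4)
I2 -> (5, 6, 7, 8)  // struct: LSU busy until I1 writes@4
I3 -> (9, 10, 11, 12)  // WAW R2: wait I2 write@8
I4 -> (10, 11, 13, 14)
I5 -> (11, 15, 16, 17)  // RAW R0: wait I4 write@14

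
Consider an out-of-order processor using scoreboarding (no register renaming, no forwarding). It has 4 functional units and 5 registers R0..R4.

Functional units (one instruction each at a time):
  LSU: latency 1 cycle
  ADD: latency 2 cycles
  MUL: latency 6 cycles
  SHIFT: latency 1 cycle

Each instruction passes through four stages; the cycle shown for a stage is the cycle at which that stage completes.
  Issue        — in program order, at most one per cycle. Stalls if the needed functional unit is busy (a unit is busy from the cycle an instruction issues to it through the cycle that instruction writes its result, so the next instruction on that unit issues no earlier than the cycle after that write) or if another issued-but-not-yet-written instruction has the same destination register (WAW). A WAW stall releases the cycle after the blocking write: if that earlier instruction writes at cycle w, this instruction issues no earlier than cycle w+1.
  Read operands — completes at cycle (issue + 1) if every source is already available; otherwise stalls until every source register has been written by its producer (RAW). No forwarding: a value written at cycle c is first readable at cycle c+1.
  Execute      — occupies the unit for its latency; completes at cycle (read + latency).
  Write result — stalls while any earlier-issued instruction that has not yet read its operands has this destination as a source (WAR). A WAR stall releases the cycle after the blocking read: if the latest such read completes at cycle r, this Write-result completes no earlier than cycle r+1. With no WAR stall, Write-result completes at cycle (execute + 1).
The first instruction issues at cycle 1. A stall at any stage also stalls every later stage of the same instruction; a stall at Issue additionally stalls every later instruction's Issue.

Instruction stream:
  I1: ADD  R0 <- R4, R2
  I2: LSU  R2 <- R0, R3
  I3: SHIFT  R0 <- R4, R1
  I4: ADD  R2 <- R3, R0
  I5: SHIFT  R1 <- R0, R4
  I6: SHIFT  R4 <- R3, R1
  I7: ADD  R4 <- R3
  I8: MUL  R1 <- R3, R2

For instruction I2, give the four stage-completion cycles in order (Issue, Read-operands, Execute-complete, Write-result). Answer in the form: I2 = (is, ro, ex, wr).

[I1] 1/2/4/5
[I2] 2/6/7/8  (RAW R0: wait I1 write@5)
[I3] 6/7/8/9  (WAW R0: wait I1 write@5)
[I4] 9/10/12/13  (WAW R2: wait I2 write@8)
[I5] 10/11/12/13
[I6] 14/15/16/17  (struct: SHIFT busy until I5 writes@13)
[I7] 18/19/21/22  (WAW R4: wait I6 write@17)
[I8] 19/20/26/27

I2 = (2, 6, 7, 8)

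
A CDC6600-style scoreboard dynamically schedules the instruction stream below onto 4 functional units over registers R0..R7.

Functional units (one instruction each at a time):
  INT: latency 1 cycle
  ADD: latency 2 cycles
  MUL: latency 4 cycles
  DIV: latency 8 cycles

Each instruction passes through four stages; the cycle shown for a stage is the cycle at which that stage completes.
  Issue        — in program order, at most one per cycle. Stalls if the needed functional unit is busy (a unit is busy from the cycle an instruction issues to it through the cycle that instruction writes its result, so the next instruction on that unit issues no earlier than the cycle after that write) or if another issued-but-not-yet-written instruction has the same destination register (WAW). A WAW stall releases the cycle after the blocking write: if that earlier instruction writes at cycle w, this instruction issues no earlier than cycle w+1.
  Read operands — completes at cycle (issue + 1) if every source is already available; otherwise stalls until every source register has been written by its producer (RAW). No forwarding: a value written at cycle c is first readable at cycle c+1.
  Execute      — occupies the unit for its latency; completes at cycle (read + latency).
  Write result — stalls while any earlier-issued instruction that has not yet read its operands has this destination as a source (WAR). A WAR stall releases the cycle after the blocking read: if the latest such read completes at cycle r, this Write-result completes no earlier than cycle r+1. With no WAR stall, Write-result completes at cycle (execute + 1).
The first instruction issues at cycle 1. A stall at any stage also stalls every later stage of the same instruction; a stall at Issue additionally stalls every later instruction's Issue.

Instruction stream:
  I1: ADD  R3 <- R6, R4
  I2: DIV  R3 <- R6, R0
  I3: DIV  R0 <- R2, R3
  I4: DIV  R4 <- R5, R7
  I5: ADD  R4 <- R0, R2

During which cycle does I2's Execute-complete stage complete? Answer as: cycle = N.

I1: IS=1 RO=2 EX=4 WR=5
I2: IS=6 RO=7 EX=15 WR=16  [WAW R3: wait I1 write@5]
I3: IS=17 RO=18 EX=26 WR=27  [struct: DIV busy until I2 writes@16]
I4: IS=28 RO=29 EX=37 WR=38  [struct: DIV busy until I3 writes@27]
I5: IS=39 RO=40 EX=42 WR=43  [WAW R4: wait I4 write@38]

cycle = 15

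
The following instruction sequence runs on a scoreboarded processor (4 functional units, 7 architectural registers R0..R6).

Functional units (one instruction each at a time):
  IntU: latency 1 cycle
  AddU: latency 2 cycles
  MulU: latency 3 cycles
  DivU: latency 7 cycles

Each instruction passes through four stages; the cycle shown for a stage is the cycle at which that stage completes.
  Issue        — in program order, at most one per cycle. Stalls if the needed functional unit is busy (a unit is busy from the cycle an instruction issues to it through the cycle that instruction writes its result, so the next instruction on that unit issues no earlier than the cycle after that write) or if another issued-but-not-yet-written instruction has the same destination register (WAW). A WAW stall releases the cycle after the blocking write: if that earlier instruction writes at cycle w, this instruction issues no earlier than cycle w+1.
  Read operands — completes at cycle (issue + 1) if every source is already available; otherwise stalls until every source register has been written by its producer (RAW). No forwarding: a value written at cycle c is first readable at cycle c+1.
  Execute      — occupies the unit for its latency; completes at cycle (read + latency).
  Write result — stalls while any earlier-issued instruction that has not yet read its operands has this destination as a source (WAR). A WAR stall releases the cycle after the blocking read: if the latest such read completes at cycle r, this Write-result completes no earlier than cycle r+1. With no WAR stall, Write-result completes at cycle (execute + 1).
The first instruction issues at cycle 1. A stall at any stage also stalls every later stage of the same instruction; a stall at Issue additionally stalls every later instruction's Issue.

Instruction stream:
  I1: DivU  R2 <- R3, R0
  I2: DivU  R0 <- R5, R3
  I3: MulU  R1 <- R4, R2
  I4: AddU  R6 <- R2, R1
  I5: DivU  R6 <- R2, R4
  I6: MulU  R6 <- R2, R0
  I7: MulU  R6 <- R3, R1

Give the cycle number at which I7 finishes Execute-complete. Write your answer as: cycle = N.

cycle = 42

[1] I1 issues→DivU
[2] I1 reads
[9] I1 exec-done
[10] I1 writes R2
[11] I2 issues→DivU
[12] I2 reads | I3 issues→MulU
[13] I3 reads | I4 issues→AddU
[16] I3 exec-done
[17] I3 writes R1
[18] I4 reads
[19] I2 exec-done
[20] I2 writes R0 | I4 exec-done
[21] I4 writes R6
[22] I5 issues→DivU
[23] I5 reads
[30] I5 exec-done
[31] I5 writes R6
[32] I6 issues→MulU
[33] I6 reads
[36] I6 exec-done
[37] I6 writes R6
[38] I7 issues→MulU
[39] I7 reads
[42] I7 exec-done
[43] I7 writes R6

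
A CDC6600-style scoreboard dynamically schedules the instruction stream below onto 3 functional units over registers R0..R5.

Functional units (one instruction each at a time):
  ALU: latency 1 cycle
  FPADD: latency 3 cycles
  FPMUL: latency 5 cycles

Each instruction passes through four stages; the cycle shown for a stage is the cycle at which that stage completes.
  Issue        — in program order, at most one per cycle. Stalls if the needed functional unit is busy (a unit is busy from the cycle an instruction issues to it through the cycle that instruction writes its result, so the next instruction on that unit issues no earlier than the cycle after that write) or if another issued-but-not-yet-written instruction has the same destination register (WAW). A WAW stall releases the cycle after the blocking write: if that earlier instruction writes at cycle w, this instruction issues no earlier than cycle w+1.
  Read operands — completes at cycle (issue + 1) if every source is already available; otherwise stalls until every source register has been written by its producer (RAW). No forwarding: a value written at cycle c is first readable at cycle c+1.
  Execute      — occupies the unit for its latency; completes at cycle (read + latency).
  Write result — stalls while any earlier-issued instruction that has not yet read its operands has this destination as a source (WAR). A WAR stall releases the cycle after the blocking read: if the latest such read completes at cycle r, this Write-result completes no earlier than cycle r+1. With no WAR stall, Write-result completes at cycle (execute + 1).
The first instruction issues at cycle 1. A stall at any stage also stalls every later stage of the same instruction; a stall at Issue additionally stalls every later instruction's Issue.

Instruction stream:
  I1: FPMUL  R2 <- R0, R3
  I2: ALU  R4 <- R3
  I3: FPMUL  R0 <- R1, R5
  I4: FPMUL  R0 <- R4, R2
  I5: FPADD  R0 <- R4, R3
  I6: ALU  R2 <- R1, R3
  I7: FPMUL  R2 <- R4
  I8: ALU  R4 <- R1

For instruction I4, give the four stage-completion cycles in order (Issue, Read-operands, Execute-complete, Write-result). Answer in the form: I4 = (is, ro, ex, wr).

I4 = (17, 18, 23, 24)

I1 -> (1, 2, 7, 8)
I2 -> (2, 3, 4, 5)
I3 -> (9, 10, 15, 16)  // struct: FPMUL busy until I1 writes@8
I4 -> (17, 18, 23, 24)  // struct: FPMUL busy until I3 writes@16
I5 -> (25, 26, 29, 30)  // WAW R0: wait I4 write@24
I6 -> (26, 27, 28, 29)
I7 -> (30, 31, 36, 37)  // WAW R2: wait I6 write@29
I8 -> (31, 32, 33, 34)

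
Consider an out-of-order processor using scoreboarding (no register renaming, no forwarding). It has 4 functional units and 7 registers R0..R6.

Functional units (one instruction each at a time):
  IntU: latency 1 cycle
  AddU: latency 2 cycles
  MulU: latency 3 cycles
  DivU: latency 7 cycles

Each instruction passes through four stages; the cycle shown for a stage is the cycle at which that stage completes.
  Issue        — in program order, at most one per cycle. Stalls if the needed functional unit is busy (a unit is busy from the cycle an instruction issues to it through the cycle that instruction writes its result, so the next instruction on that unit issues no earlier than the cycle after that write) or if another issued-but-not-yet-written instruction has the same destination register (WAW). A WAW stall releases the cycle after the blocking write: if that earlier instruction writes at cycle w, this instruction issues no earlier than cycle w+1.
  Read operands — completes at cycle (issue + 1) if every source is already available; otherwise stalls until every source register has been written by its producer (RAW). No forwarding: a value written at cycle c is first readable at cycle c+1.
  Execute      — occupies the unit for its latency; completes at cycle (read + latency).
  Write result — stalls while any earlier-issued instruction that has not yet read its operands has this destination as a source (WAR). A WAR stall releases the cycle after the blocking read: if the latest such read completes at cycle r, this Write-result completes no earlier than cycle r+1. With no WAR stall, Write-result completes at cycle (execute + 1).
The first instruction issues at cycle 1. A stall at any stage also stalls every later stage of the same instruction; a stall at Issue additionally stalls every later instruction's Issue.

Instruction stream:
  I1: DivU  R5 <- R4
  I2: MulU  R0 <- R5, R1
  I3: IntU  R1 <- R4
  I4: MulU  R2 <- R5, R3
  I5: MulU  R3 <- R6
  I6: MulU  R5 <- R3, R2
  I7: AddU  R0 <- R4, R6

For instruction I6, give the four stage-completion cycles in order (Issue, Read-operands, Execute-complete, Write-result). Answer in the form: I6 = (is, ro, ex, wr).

I1  is:1  ro:2  ex:9  wr:10
I2  is:2  ro:11  ex:14  wr:15  — RAW R5: wait I1 write@10
I3  is:3  ro:4  ex:5  wr:12  — WAR R1: wait I2 read@11
I4  is:16  ro:17  ex:20  wr:21  — struct: MulU busy until I2 writes@15
I5  is:22  ro:23  ex:26  wr:27  — struct: MulU busy until I4 writes@21
I6  is:28  ro:29  ex:32  wr:33  — struct: MulU busy until I5 writes@27
I7  is:29  ro:30  ex:32  wr:33

I6 = (28, 29, 32, 33)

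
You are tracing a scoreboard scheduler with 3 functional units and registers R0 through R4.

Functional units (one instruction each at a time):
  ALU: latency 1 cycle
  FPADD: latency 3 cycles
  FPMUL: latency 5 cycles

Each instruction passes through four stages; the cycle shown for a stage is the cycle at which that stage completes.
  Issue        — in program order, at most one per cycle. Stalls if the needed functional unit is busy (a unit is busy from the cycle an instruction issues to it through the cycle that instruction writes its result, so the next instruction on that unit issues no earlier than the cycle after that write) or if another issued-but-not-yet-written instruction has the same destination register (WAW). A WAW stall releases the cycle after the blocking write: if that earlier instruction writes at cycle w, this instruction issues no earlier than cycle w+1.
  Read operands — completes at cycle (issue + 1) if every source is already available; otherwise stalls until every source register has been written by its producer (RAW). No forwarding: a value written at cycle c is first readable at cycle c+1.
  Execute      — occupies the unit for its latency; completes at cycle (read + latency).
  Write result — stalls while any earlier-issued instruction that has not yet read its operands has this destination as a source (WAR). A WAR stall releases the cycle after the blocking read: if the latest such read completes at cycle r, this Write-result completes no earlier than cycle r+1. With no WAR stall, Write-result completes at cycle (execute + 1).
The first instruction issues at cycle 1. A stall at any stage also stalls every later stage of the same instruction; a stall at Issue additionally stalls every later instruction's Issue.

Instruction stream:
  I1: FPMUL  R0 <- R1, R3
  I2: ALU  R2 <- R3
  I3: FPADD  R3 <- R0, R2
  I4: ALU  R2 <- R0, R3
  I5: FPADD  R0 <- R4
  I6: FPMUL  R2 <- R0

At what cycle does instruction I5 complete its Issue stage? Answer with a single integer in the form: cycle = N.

I1: IS=1 RO=2 EX=7 WR=8
I2: IS=2 RO=3 EX=4 WR=5
I3: IS=3 RO=9 EX=12 WR=13  [RAW R0: wait I1 write@8]
I4: IS=6 RO=14 EX=15 WR=16  [struct: ALU busy until I2 writes@5; RAW R3: wait I3 write@13]
I5: IS=14 RO=15 EX=18 WR=19  [struct: FPADD busy until I3 writes@13]
I6: IS=17 RO=20 EX=25 WR=26  [WAW R2: wait I4 write@16; RAW R0: wait I5 write@19]

cycle = 14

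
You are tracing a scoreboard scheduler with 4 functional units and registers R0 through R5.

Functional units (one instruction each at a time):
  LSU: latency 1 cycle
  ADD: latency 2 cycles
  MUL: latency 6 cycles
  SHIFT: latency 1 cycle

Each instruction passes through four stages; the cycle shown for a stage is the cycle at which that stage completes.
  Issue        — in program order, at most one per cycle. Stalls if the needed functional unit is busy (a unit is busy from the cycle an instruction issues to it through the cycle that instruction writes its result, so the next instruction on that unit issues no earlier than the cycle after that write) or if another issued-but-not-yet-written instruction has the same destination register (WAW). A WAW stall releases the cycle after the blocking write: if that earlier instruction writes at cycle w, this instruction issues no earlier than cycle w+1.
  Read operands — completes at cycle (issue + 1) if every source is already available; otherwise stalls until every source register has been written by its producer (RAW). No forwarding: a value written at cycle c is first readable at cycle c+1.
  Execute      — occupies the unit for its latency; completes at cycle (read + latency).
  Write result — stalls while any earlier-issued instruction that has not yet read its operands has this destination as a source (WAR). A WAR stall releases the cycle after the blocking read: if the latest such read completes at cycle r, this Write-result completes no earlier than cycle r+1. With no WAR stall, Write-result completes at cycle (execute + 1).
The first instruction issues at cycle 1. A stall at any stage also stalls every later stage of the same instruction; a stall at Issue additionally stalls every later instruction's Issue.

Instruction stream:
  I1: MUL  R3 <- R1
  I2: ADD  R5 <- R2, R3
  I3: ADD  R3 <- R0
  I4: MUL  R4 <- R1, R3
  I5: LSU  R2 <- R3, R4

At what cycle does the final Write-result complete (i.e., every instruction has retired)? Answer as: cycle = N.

c1: I1→MUL
c2: I1 RO | I2→ADD
c8: I1 EX
c9: I1 WR R3
c10: I2 RO
c12: I2 EX
c13: I2 WR R5
c14: I3→ADD
c15: I3 RO | I4→MUL
c16: I5→LSU
c17: I3 EX
c18: I3 WR R3
c19: I4 RO
c25: I4 EX
c26: I4 WR R4
c27: I5 RO
c28: I5 EX
c29: I5 WR R2

cycle = 29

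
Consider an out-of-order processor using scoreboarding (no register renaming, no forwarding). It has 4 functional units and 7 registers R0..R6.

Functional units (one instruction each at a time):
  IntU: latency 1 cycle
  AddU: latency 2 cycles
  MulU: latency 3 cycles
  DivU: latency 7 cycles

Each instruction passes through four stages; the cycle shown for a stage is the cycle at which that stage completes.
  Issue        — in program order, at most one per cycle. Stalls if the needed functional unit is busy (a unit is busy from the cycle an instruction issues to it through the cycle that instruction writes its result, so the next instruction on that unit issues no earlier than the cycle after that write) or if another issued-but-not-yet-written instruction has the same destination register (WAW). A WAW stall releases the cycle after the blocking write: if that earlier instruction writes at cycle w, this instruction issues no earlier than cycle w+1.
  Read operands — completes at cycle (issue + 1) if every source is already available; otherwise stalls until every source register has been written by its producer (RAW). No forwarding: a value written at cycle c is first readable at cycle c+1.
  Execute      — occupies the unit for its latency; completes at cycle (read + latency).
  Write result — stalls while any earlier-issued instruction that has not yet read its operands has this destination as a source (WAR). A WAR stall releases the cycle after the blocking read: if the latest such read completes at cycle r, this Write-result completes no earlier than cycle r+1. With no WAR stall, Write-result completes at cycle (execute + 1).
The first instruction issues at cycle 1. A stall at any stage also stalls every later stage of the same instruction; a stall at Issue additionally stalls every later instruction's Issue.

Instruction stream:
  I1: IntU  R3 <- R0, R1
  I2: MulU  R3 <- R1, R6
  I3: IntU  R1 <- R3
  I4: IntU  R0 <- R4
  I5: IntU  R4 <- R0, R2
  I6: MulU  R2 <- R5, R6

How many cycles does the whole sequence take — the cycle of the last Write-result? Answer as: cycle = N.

1) issue 1, read 2, done 3, write 4
2) issue 5, read 6, done 9, write 10  <WAW R3: wait I1 write@4>
3) issue 6, read 11, done 12, write 13  <RAW R3: wait I2 write@10>
4) issue 14, read 15, done 16, write 17  <struct: IntU busy until I3 writes@13>
5) issue 18, read 19, done 20, write 21  <struct: IntU busy until I4 writes@17>
6) issue 19, read 20, done 23, write 24

cycle = 24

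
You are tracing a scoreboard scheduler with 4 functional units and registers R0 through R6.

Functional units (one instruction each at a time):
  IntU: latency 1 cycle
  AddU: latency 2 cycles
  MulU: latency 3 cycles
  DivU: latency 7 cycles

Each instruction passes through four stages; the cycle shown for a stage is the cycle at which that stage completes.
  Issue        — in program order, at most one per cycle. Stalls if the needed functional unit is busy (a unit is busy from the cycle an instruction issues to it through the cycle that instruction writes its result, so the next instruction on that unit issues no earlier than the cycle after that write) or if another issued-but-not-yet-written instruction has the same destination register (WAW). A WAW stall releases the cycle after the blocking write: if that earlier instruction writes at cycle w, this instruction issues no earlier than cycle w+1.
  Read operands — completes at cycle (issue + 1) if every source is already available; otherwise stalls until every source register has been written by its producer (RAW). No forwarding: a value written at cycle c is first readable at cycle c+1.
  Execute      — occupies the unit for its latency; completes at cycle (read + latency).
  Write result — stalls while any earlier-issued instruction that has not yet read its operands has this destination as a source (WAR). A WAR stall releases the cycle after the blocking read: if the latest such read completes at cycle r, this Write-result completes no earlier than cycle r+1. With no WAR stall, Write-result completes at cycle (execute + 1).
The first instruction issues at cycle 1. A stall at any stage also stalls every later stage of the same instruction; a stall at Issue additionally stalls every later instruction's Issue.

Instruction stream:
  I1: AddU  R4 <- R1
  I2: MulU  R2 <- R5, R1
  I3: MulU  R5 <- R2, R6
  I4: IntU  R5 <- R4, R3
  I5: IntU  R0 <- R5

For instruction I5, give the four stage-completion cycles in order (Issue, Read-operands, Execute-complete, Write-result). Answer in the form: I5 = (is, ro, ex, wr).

I5 = (18, 19, 20, 21)

I1 -> (1, 2, 4, 5)
I2 -> (2, 3, 6, 7)
I3 -> (8, 9, 12, 13)  // struct: MulU busy until I2 writes@7
I4 -> (14, 15, 16, 17)  // WAW R5: wait I3 write@13
I5 -> (18, 19, 20, 21)  // struct: IntU busy until I4 writes@17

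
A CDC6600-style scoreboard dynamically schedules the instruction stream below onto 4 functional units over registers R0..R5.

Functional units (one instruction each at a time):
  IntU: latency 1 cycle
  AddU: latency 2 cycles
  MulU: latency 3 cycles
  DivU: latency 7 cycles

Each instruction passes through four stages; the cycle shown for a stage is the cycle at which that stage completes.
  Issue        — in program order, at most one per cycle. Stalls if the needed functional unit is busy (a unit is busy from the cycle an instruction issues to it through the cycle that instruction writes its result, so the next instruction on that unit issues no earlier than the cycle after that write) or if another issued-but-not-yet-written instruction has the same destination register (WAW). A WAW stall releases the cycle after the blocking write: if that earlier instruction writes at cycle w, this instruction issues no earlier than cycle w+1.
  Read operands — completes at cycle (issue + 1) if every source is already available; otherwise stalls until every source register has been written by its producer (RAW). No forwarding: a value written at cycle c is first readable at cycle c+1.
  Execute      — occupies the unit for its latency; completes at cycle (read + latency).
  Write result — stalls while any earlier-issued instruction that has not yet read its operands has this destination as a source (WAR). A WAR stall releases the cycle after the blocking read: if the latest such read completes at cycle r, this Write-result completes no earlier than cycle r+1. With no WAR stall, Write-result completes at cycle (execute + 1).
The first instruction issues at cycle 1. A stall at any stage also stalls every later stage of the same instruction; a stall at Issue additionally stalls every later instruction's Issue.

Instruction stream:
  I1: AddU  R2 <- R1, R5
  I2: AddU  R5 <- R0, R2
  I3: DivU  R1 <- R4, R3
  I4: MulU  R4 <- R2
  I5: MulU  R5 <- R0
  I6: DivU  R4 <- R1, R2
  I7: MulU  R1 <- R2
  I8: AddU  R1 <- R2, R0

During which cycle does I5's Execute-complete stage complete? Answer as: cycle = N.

I1: IS=1 RO=2 EX=4 WR=5
I2: IS=6 RO=7 EX=9 WR=10  [struct: AddU busy until I1 writes@5]
I3: IS=7 RO=8 EX=15 WR=16
I4: IS=8 RO=9 EX=12 WR=13
I5: IS=14 RO=15 EX=18 WR=19  [struct: MulU busy until I4 writes@13]
I6: IS=17 RO=18 EX=25 WR=26  [struct: DivU busy until I3 writes@16]
I7: IS=20 RO=21 EX=24 WR=25  [struct: MulU busy until I5 writes@19]
I8: IS=26 RO=27 EX=29 WR=30  [WAW R1: wait I7 write@25]

cycle = 18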